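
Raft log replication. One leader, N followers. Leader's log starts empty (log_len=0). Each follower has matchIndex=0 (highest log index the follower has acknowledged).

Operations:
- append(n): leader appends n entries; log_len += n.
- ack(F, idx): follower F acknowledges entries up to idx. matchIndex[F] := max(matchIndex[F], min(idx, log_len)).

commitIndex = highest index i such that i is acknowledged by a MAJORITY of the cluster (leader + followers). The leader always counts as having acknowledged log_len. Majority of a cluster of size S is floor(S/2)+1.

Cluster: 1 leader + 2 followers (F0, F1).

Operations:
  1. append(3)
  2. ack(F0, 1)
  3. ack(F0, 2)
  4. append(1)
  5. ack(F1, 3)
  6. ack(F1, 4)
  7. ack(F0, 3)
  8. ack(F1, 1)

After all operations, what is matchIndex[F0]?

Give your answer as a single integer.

Answer: 3

Derivation:
Op 1: append 3 -> log_len=3
Op 2: F0 acks idx 1 -> match: F0=1 F1=0; commitIndex=1
Op 3: F0 acks idx 2 -> match: F0=2 F1=0; commitIndex=2
Op 4: append 1 -> log_len=4
Op 5: F1 acks idx 3 -> match: F0=2 F1=3; commitIndex=3
Op 6: F1 acks idx 4 -> match: F0=2 F1=4; commitIndex=4
Op 7: F0 acks idx 3 -> match: F0=3 F1=4; commitIndex=4
Op 8: F1 acks idx 1 -> match: F0=3 F1=4; commitIndex=4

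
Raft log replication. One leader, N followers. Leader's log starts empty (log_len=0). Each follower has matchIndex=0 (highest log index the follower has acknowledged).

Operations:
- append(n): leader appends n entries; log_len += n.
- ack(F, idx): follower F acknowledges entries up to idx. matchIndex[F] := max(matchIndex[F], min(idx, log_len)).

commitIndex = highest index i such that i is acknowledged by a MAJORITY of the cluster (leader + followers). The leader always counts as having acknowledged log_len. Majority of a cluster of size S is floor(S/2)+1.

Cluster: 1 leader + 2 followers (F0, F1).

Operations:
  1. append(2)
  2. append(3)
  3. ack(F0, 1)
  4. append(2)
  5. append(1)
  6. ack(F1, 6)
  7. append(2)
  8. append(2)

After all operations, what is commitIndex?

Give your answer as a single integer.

Op 1: append 2 -> log_len=2
Op 2: append 3 -> log_len=5
Op 3: F0 acks idx 1 -> match: F0=1 F1=0; commitIndex=1
Op 4: append 2 -> log_len=7
Op 5: append 1 -> log_len=8
Op 6: F1 acks idx 6 -> match: F0=1 F1=6; commitIndex=6
Op 7: append 2 -> log_len=10
Op 8: append 2 -> log_len=12

Answer: 6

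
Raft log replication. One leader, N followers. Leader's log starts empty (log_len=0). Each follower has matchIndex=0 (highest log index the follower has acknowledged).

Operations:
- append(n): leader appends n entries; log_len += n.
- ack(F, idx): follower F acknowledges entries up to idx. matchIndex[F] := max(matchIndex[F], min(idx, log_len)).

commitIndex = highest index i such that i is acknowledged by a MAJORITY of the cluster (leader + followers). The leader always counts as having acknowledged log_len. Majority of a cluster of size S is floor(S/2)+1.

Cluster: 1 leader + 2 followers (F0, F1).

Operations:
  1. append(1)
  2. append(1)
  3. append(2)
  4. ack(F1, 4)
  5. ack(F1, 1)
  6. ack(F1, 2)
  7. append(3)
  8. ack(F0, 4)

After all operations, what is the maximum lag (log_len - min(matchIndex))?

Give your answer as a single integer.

Answer: 3

Derivation:
Op 1: append 1 -> log_len=1
Op 2: append 1 -> log_len=2
Op 3: append 2 -> log_len=4
Op 4: F1 acks idx 4 -> match: F0=0 F1=4; commitIndex=4
Op 5: F1 acks idx 1 -> match: F0=0 F1=4; commitIndex=4
Op 6: F1 acks idx 2 -> match: F0=0 F1=4; commitIndex=4
Op 7: append 3 -> log_len=7
Op 8: F0 acks idx 4 -> match: F0=4 F1=4; commitIndex=4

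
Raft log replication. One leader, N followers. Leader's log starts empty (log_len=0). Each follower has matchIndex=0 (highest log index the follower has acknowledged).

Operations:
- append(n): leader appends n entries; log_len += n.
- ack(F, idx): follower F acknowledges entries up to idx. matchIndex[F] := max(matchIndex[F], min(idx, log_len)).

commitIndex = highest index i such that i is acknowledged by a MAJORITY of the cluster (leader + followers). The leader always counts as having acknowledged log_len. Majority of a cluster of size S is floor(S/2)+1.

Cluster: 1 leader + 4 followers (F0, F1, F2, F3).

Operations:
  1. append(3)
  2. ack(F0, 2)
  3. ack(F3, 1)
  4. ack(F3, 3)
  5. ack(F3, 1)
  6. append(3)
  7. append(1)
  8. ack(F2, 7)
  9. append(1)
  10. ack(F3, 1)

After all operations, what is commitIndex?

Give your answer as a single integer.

Op 1: append 3 -> log_len=3
Op 2: F0 acks idx 2 -> match: F0=2 F1=0 F2=0 F3=0; commitIndex=0
Op 3: F3 acks idx 1 -> match: F0=2 F1=0 F2=0 F3=1; commitIndex=1
Op 4: F3 acks idx 3 -> match: F0=2 F1=0 F2=0 F3=3; commitIndex=2
Op 5: F3 acks idx 1 -> match: F0=2 F1=0 F2=0 F3=3; commitIndex=2
Op 6: append 3 -> log_len=6
Op 7: append 1 -> log_len=7
Op 8: F2 acks idx 7 -> match: F0=2 F1=0 F2=7 F3=3; commitIndex=3
Op 9: append 1 -> log_len=8
Op 10: F3 acks idx 1 -> match: F0=2 F1=0 F2=7 F3=3; commitIndex=3

Answer: 3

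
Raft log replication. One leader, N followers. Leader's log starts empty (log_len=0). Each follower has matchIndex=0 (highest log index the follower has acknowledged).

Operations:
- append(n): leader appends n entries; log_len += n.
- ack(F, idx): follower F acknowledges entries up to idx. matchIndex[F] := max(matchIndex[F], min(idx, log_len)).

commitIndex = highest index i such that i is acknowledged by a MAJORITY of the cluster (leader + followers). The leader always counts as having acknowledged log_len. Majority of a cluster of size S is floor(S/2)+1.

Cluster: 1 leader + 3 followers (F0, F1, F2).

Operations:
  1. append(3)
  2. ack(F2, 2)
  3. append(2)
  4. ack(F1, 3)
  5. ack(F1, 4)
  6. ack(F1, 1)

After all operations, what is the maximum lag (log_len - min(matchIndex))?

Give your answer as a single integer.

Op 1: append 3 -> log_len=3
Op 2: F2 acks idx 2 -> match: F0=0 F1=0 F2=2; commitIndex=0
Op 3: append 2 -> log_len=5
Op 4: F1 acks idx 3 -> match: F0=0 F1=3 F2=2; commitIndex=2
Op 5: F1 acks idx 4 -> match: F0=0 F1=4 F2=2; commitIndex=2
Op 6: F1 acks idx 1 -> match: F0=0 F1=4 F2=2; commitIndex=2

Answer: 5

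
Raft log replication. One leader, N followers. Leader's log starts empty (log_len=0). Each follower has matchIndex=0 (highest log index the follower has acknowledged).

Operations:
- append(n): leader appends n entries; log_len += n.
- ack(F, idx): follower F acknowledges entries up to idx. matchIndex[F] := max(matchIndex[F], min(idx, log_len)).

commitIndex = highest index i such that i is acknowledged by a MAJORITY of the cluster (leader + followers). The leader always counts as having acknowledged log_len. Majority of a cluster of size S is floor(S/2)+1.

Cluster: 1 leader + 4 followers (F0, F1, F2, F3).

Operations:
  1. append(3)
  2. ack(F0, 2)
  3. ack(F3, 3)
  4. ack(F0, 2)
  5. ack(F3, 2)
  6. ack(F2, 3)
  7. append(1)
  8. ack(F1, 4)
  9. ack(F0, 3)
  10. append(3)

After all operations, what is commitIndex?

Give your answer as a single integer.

Op 1: append 3 -> log_len=3
Op 2: F0 acks idx 2 -> match: F0=2 F1=0 F2=0 F3=0; commitIndex=0
Op 3: F3 acks idx 3 -> match: F0=2 F1=0 F2=0 F3=3; commitIndex=2
Op 4: F0 acks idx 2 -> match: F0=2 F1=0 F2=0 F3=3; commitIndex=2
Op 5: F3 acks idx 2 -> match: F0=2 F1=0 F2=0 F3=3; commitIndex=2
Op 6: F2 acks idx 3 -> match: F0=2 F1=0 F2=3 F3=3; commitIndex=3
Op 7: append 1 -> log_len=4
Op 8: F1 acks idx 4 -> match: F0=2 F1=4 F2=3 F3=3; commitIndex=3
Op 9: F0 acks idx 3 -> match: F0=3 F1=4 F2=3 F3=3; commitIndex=3
Op 10: append 3 -> log_len=7

Answer: 3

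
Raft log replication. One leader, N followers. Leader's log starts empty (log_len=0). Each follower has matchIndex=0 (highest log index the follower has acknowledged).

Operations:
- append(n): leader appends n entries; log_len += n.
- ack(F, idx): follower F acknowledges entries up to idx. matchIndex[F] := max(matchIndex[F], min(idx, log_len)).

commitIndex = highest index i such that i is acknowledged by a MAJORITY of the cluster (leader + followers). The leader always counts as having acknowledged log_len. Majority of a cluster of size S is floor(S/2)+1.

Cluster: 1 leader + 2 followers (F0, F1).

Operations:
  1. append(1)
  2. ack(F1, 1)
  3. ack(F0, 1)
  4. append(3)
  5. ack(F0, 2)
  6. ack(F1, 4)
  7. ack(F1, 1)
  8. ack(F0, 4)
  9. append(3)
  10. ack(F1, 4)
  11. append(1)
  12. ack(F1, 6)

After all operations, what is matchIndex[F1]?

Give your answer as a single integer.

Answer: 6

Derivation:
Op 1: append 1 -> log_len=1
Op 2: F1 acks idx 1 -> match: F0=0 F1=1; commitIndex=1
Op 3: F0 acks idx 1 -> match: F0=1 F1=1; commitIndex=1
Op 4: append 3 -> log_len=4
Op 5: F0 acks idx 2 -> match: F0=2 F1=1; commitIndex=2
Op 6: F1 acks idx 4 -> match: F0=2 F1=4; commitIndex=4
Op 7: F1 acks idx 1 -> match: F0=2 F1=4; commitIndex=4
Op 8: F0 acks idx 4 -> match: F0=4 F1=4; commitIndex=4
Op 9: append 3 -> log_len=7
Op 10: F1 acks idx 4 -> match: F0=4 F1=4; commitIndex=4
Op 11: append 1 -> log_len=8
Op 12: F1 acks idx 6 -> match: F0=4 F1=6; commitIndex=6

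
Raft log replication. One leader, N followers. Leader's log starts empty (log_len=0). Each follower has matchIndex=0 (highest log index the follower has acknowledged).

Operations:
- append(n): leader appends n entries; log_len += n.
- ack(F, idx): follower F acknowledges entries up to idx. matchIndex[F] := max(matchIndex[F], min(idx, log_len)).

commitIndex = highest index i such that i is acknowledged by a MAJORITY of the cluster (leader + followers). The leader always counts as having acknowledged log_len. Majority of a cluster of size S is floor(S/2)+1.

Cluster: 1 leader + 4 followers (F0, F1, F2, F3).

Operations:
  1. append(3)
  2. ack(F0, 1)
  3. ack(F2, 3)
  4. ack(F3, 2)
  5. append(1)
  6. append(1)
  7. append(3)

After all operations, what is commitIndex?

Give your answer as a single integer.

Op 1: append 3 -> log_len=3
Op 2: F0 acks idx 1 -> match: F0=1 F1=0 F2=0 F3=0; commitIndex=0
Op 3: F2 acks idx 3 -> match: F0=1 F1=0 F2=3 F3=0; commitIndex=1
Op 4: F3 acks idx 2 -> match: F0=1 F1=0 F2=3 F3=2; commitIndex=2
Op 5: append 1 -> log_len=4
Op 6: append 1 -> log_len=5
Op 7: append 3 -> log_len=8

Answer: 2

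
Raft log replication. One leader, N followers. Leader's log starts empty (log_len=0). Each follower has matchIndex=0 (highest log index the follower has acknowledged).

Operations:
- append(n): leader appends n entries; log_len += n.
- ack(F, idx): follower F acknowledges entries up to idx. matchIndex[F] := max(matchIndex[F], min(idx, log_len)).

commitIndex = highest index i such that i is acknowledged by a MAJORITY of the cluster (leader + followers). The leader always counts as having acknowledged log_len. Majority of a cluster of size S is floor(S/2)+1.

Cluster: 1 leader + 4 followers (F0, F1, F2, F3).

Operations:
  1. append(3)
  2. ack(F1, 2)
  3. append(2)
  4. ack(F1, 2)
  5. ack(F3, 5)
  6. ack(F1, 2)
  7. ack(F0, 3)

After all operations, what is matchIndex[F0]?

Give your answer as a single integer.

Answer: 3

Derivation:
Op 1: append 3 -> log_len=3
Op 2: F1 acks idx 2 -> match: F0=0 F1=2 F2=0 F3=0; commitIndex=0
Op 3: append 2 -> log_len=5
Op 4: F1 acks idx 2 -> match: F0=0 F1=2 F2=0 F3=0; commitIndex=0
Op 5: F3 acks idx 5 -> match: F0=0 F1=2 F2=0 F3=5; commitIndex=2
Op 6: F1 acks idx 2 -> match: F0=0 F1=2 F2=0 F3=5; commitIndex=2
Op 7: F0 acks idx 3 -> match: F0=3 F1=2 F2=0 F3=5; commitIndex=3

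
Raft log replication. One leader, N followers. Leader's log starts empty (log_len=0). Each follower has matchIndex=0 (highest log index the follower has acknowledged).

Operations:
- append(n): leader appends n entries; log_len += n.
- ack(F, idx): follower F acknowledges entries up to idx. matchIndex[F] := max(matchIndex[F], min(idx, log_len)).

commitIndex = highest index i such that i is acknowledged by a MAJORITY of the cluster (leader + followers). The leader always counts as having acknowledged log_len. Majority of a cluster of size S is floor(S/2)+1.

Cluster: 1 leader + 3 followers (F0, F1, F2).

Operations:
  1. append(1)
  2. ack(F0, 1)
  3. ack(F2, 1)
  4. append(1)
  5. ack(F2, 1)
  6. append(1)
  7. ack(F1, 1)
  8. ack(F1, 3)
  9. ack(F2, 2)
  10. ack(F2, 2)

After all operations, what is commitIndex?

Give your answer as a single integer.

Answer: 2

Derivation:
Op 1: append 1 -> log_len=1
Op 2: F0 acks idx 1 -> match: F0=1 F1=0 F2=0; commitIndex=0
Op 3: F2 acks idx 1 -> match: F0=1 F1=0 F2=1; commitIndex=1
Op 4: append 1 -> log_len=2
Op 5: F2 acks idx 1 -> match: F0=1 F1=0 F2=1; commitIndex=1
Op 6: append 1 -> log_len=3
Op 7: F1 acks idx 1 -> match: F0=1 F1=1 F2=1; commitIndex=1
Op 8: F1 acks idx 3 -> match: F0=1 F1=3 F2=1; commitIndex=1
Op 9: F2 acks idx 2 -> match: F0=1 F1=3 F2=2; commitIndex=2
Op 10: F2 acks idx 2 -> match: F0=1 F1=3 F2=2; commitIndex=2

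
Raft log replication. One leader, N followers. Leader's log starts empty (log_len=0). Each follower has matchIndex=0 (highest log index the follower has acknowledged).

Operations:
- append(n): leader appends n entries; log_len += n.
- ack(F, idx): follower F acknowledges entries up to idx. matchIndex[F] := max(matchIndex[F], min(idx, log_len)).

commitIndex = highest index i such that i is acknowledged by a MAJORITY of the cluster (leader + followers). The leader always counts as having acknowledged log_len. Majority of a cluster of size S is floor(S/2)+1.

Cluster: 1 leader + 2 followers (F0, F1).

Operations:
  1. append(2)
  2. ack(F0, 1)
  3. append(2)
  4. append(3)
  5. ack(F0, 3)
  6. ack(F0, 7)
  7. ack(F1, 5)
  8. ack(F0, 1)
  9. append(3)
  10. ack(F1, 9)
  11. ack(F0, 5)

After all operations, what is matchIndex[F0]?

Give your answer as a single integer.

Answer: 7

Derivation:
Op 1: append 2 -> log_len=2
Op 2: F0 acks idx 1 -> match: F0=1 F1=0; commitIndex=1
Op 3: append 2 -> log_len=4
Op 4: append 3 -> log_len=7
Op 5: F0 acks idx 3 -> match: F0=3 F1=0; commitIndex=3
Op 6: F0 acks idx 7 -> match: F0=7 F1=0; commitIndex=7
Op 7: F1 acks idx 5 -> match: F0=7 F1=5; commitIndex=7
Op 8: F0 acks idx 1 -> match: F0=7 F1=5; commitIndex=7
Op 9: append 3 -> log_len=10
Op 10: F1 acks idx 9 -> match: F0=7 F1=9; commitIndex=9
Op 11: F0 acks idx 5 -> match: F0=7 F1=9; commitIndex=9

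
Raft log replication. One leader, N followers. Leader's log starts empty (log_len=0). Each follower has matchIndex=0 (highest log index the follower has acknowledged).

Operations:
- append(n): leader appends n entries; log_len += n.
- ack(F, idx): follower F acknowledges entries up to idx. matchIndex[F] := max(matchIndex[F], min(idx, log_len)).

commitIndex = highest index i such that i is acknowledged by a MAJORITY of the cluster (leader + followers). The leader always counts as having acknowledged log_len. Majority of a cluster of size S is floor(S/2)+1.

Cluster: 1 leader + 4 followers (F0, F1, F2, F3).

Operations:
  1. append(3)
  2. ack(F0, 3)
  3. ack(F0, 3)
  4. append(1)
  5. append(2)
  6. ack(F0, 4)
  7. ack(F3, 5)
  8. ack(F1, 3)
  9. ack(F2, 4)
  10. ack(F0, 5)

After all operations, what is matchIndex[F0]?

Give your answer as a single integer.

Answer: 5

Derivation:
Op 1: append 3 -> log_len=3
Op 2: F0 acks idx 3 -> match: F0=3 F1=0 F2=0 F3=0; commitIndex=0
Op 3: F0 acks idx 3 -> match: F0=3 F1=0 F2=0 F3=0; commitIndex=0
Op 4: append 1 -> log_len=4
Op 5: append 2 -> log_len=6
Op 6: F0 acks idx 4 -> match: F0=4 F1=0 F2=0 F3=0; commitIndex=0
Op 7: F3 acks idx 5 -> match: F0=4 F1=0 F2=0 F3=5; commitIndex=4
Op 8: F1 acks idx 3 -> match: F0=4 F1=3 F2=0 F3=5; commitIndex=4
Op 9: F2 acks idx 4 -> match: F0=4 F1=3 F2=4 F3=5; commitIndex=4
Op 10: F0 acks idx 5 -> match: F0=5 F1=3 F2=4 F3=5; commitIndex=5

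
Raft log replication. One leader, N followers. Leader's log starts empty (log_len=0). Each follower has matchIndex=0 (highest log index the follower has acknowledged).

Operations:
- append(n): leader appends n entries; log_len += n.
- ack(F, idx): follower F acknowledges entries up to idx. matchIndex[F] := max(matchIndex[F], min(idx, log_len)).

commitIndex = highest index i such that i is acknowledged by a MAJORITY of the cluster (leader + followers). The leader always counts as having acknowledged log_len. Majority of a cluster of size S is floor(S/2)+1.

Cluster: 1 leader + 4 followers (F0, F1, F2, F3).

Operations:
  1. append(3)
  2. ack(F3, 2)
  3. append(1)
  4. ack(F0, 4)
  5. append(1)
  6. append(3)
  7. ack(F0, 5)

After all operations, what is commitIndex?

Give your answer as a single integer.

Answer: 2

Derivation:
Op 1: append 3 -> log_len=3
Op 2: F3 acks idx 2 -> match: F0=0 F1=0 F2=0 F3=2; commitIndex=0
Op 3: append 1 -> log_len=4
Op 4: F0 acks idx 4 -> match: F0=4 F1=0 F2=0 F3=2; commitIndex=2
Op 5: append 1 -> log_len=5
Op 6: append 3 -> log_len=8
Op 7: F0 acks idx 5 -> match: F0=5 F1=0 F2=0 F3=2; commitIndex=2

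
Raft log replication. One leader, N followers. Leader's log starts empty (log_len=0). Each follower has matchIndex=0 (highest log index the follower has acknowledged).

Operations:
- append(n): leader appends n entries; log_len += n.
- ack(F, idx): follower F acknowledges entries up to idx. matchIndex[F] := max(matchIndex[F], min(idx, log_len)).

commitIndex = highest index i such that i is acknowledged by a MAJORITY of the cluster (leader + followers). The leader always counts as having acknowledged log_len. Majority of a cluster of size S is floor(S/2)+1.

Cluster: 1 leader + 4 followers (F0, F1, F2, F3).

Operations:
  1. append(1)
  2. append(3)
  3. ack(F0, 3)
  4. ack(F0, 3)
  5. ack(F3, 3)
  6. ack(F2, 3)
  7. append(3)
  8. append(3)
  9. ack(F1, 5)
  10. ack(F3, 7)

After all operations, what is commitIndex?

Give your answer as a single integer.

Op 1: append 1 -> log_len=1
Op 2: append 3 -> log_len=4
Op 3: F0 acks idx 3 -> match: F0=3 F1=0 F2=0 F3=0; commitIndex=0
Op 4: F0 acks idx 3 -> match: F0=3 F1=0 F2=0 F3=0; commitIndex=0
Op 5: F3 acks idx 3 -> match: F0=3 F1=0 F2=0 F3=3; commitIndex=3
Op 6: F2 acks idx 3 -> match: F0=3 F1=0 F2=3 F3=3; commitIndex=3
Op 7: append 3 -> log_len=7
Op 8: append 3 -> log_len=10
Op 9: F1 acks idx 5 -> match: F0=3 F1=5 F2=3 F3=3; commitIndex=3
Op 10: F3 acks idx 7 -> match: F0=3 F1=5 F2=3 F3=7; commitIndex=5

Answer: 5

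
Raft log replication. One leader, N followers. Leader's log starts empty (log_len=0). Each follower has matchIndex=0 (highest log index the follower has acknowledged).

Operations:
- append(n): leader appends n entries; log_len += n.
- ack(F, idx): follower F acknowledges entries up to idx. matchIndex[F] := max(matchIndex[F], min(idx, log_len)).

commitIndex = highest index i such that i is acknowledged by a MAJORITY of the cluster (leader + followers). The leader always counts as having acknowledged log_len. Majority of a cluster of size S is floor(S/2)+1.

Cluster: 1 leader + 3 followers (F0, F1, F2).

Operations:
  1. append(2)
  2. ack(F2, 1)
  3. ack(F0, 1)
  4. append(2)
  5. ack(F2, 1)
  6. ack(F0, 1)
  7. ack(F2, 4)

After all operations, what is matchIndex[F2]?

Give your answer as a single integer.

Answer: 4

Derivation:
Op 1: append 2 -> log_len=2
Op 2: F2 acks idx 1 -> match: F0=0 F1=0 F2=1; commitIndex=0
Op 3: F0 acks idx 1 -> match: F0=1 F1=0 F2=1; commitIndex=1
Op 4: append 2 -> log_len=4
Op 5: F2 acks idx 1 -> match: F0=1 F1=0 F2=1; commitIndex=1
Op 6: F0 acks idx 1 -> match: F0=1 F1=0 F2=1; commitIndex=1
Op 7: F2 acks idx 4 -> match: F0=1 F1=0 F2=4; commitIndex=1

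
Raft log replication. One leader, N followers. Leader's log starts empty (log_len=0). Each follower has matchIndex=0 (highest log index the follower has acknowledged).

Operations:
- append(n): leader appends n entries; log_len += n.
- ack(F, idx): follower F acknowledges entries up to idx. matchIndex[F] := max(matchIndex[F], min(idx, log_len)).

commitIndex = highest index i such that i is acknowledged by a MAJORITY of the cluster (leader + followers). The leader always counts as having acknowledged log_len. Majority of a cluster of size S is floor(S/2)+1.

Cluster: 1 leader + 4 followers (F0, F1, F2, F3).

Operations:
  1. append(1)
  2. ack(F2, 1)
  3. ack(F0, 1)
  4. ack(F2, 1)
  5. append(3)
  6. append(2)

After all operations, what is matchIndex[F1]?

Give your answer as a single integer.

Answer: 0

Derivation:
Op 1: append 1 -> log_len=1
Op 2: F2 acks idx 1 -> match: F0=0 F1=0 F2=1 F3=0; commitIndex=0
Op 3: F0 acks idx 1 -> match: F0=1 F1=0 F2=1 F3=0; commitIndex=1
Op 4: F2 acks idx 1 -> match: F0=1 F1=0 F2=1 F3=0; commitIndex=1
Op 5: append 3 -> log_len=4
Op 6: append 2 -> log_len=6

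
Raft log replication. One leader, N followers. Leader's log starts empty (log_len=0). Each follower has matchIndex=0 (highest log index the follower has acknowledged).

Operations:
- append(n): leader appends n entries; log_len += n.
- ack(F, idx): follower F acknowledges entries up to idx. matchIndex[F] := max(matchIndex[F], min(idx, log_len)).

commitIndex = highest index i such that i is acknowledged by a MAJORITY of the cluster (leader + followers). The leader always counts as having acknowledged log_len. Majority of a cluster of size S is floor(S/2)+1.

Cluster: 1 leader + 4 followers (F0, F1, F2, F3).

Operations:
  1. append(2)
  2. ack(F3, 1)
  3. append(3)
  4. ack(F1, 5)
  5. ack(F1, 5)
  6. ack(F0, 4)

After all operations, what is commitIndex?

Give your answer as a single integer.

Op 1: append 2 -> log_len=2
Op 2: F3 acks idx 1 -> match: F0=0 F1=0 F2=0 F3=1; commitIndex=0
Op 3: append 3 -> log_len=5
Op 4: F1 acks idx 5 -> match: F0=0 F1=5 F2=0 F3=1; commitIndex=1
Op 5: F1 acks idx 5 -> match: F0=0 F1=5 F2=0 F3=1; commitIndex=1
Op 6: F0 acks idx 4 -> match: F0=4 F1=5 F2=0 F3=1; commitIndex=4

Answer: 4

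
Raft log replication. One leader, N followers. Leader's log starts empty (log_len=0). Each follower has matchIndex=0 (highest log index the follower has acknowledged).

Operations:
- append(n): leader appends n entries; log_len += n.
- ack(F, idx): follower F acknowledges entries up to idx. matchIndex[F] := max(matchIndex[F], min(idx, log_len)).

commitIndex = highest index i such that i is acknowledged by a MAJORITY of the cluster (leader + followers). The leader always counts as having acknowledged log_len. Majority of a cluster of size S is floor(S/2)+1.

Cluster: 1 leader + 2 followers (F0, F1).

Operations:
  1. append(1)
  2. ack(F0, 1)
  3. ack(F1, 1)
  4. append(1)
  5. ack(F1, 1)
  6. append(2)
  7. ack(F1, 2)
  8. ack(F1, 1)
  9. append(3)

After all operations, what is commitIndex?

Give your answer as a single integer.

Answer: 2

Derivation:
Op 1: append 1 -> log_len=1
Op 2: F0 acks idx 1 -> match: F0=1 F1=0; commitIndex=1
Op 3: F1 acks idx 1 -> match: F0=1 F1=1; commitIndex=1
Op 4: append 1 -> log_len=2
Op 5: F1 acks idx 1 -> match: F0=1 F1=1; commitIndex=1
Op 6: append 2 -> log_len=4
Op 7: F1 acks idx 2 -> match: F0=1 F1=2; commitIndex=2
Op 8: F1 acks idx 1 -> match: F0=1 F1=2; commitIndex=2
Op 9: append 3 -> log_len=7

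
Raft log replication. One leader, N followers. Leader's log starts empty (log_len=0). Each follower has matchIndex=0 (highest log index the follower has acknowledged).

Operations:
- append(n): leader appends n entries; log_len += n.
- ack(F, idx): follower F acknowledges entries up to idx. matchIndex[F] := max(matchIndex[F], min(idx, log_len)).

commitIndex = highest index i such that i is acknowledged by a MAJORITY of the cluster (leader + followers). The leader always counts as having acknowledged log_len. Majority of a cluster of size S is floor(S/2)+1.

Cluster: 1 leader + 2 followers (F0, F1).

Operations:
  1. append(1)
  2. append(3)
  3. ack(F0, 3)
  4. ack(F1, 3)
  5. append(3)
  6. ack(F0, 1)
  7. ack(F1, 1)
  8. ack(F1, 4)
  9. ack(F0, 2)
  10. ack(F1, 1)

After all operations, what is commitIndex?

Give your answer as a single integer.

Answer: 4

Derivation:
Op 1: append 1 -> log_len=1
Op 2: append 3 -> log_len=4
Op 3: F0 acks idx 3 -> match: F0=3 F1=0; commitIndex=3
Op 4: F1 acks idx 3 -> match: F0=3 F1=3; commitIndex=3
Op 5: append 3 -> log_len=7
Op 6: F0 acks idx 1 -> match: F0=3 F1=3; commitIndex=3
Op 7: F1 acks idx 1 -> match: F0=3 F1=3; commitIndex=3
Op 8: F1 acks idx 4 -> match: F0=3 F1=4; commitIndex=4
Op 9: F0 acks idx 2 -> match: F0=3 F1=4; commitIndex=4
Op 10: F1 acks idx 1 -> match: F0=3 F1=4; commitIndex=4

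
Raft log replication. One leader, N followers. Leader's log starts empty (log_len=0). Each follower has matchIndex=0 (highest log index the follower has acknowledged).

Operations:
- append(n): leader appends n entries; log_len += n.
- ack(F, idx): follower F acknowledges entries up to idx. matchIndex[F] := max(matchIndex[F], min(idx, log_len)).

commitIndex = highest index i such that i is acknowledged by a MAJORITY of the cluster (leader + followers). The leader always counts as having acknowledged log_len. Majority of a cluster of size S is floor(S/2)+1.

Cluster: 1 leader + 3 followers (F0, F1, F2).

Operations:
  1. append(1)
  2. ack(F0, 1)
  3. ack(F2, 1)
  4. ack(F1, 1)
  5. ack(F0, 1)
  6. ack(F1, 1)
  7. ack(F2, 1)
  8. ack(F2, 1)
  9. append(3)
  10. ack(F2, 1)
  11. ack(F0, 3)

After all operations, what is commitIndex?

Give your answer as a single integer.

Op 1: append 1 -> log_len=1
Op 2: F0 acks idx 1 -> match: F0=1 F1=0 F2=0; commitIndex=0
Op 3: F2 acks idx 1 -> match: F0=1 F1=0 F2=1; commitIndex=1
Op 4: F1 acks idx 1 -> match: F0=1 F1=1 F2=1; commitIndex=1
Op 5: F0 acks idx 1 -> match: F0=1 F1=1 F2=1; commitIndex=1
Op 6: F1 acks idx 1 -> match: F0=1 F1=1 F2=1; commitIndex=1
Op 7: F2 acks idx 1 -> match: F0=1 F1=1 F2=1; commitIndex=1
Op 8: F2 acks idx 1 -> match: F0=1 F1=1 F2=1; commitIndex=1
Op 9: append 3 -> log_len=4
Op 10: F2 acks idx 1 -> match: F0=1 F1=1 F2=1; commitIndex=1
Op 11: F0 acks idx 3 -> match: F0=3 F1=1 F2=1; commitIndex=1

Answer: 1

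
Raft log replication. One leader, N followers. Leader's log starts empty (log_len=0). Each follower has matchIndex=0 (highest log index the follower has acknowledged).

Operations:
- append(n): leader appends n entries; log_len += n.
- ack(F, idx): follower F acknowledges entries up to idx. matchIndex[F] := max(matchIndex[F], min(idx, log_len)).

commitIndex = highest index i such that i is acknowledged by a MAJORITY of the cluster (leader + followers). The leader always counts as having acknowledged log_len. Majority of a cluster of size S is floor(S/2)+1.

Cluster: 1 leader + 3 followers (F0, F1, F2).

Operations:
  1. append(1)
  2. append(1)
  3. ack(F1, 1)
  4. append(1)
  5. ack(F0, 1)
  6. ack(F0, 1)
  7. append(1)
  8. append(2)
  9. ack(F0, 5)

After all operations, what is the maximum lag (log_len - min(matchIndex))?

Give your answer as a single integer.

Answer: 6

Derivation:
Op 1: append 1 -> log_len=1
Op 2: append 1 -> log_len=2
Op 3: F1 acks idx 1 -> match: F0=0 F1=1 F2=0; commitIndex=0
Op 4: append 1 -> log_len=3
Op 5: F0 acks idx 1 -> match: F0=1 F1=1 F2=0; commitIndex=1
Op 6: F0 acks idx 1 -> match: F0=1 F1=1 F2=0; commitIndex=1
Op 7: append 1 -> log_len=4
Op 8: append 2 -> log_len=6
Op 9: F0 acks idx 5 -> match: F0=5 F1=1 F2=0; commitIndex=1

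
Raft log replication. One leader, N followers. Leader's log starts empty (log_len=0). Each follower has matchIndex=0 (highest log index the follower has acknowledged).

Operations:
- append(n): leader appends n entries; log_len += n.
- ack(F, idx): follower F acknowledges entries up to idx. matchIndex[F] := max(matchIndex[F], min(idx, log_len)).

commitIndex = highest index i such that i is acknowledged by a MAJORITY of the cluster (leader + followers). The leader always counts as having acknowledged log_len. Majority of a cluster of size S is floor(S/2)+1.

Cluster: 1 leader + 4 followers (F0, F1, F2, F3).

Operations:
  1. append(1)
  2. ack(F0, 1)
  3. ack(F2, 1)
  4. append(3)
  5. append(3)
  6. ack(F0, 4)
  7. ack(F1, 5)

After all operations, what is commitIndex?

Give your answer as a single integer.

Op 1: append 1 -> log_len=1
Op 2: F0 acks idx 1 -> match: F0=1 F1=0 F2=0 F3=0; commitIndex=0
Op 3: F2 acks idx 1 -> match: F0=1 F1=0 F2=1 F3=0; commitIndex=1
Op 4: append 3 -> log_len=4
Op 5: append 3 -> log_len=7
Op 6: F0 acks idx 4 -> match: F0=4 F1=0 F2=1 F3=0; commitIndex=1
Op 7: F1 acks idx 5 -> match: F0=4 F1=5 F2=1 F3=0; commitIndex=4

Answer: 4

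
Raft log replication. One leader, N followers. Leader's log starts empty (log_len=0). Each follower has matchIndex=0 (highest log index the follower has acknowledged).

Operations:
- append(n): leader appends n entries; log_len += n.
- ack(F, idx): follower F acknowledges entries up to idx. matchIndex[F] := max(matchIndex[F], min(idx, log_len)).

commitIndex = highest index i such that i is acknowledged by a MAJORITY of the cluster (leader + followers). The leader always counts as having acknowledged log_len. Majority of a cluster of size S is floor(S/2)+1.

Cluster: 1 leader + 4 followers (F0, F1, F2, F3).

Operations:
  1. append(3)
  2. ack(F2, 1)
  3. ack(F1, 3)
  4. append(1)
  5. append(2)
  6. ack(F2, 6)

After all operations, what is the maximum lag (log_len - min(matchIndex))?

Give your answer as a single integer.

Op 1: append 3 -> log_len=3
Op 2: F2 acks idx 1 -> match: F0=0 F1=0 F2=1 F3=0; commitIndex=0
Op 3: F1 acks idx 3 -> match: F0=0 F1=3 F2=1 F3=0; commitIndex=1
Op 4: append 1 -> log_len=4
Op 5: append 2 -> log_len=6
Op 6: F2 acks idx 6 -> match: F0=0 F1=3 F2=6 F3=0; commitIndex=3

Answer: 6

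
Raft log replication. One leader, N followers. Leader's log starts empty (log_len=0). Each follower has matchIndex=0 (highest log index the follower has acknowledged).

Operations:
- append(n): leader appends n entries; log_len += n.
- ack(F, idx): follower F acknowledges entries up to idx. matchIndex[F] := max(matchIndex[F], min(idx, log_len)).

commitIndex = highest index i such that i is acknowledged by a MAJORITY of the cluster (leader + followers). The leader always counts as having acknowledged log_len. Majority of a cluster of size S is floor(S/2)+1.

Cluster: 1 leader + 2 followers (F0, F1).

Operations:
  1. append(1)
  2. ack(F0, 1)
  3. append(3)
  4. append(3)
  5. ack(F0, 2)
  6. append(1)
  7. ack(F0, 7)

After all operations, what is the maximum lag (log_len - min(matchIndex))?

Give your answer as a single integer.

Answer: 8

Derivation:
Op 1: append 1 -> log_len=1
Op 2: F0 acks idx 1 -> match: F0=1 F1=0; commitIndex=1
Op 3: append 3 -> log_len=4
Op 4: append 3 -> log_len=7
Op 5: F0 acks idx 2 -> match: F0=2 F1=0; commitIndex=2
Op 6: append 1 -> log_len=8
Op 7: F0 acks idx 7 -> match: F0=7 F1=0; commitIndex=7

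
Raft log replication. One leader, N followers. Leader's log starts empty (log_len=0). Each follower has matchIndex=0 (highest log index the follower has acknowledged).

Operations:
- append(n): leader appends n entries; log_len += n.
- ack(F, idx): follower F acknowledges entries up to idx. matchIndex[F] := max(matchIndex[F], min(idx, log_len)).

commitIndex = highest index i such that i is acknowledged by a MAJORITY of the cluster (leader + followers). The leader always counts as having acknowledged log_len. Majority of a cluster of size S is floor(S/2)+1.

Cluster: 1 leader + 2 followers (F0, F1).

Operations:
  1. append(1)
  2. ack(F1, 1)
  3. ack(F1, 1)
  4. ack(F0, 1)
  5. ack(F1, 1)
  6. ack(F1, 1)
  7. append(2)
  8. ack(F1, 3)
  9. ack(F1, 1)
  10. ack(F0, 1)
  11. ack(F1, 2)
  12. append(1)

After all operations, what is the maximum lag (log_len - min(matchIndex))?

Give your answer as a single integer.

Answer: 3

Derivation:
Op 1: append 1 -> log_len=1
Op 2: F1 acks idx 1 -> match: F0=0 F1=1; commitIndex=1
Op 3: F1 acks idx 1 -> match: F0=0 F1=1; commitIndex=1
Op 4: F0 acks idx 1 -> match: F0=1 F1=1; commitIndex=1
Op 5: F1 acks idx 1 -> match: F0=1 F1=1; commitIndex=1
Op 6: F1 acks idx 1 -> match: F0=1 F1=1; commitIndex=1
Op 7: append 2 -> log_len=3
Op 8: F1 acks idx 3 -> match: F0=1 F1=3; commitIndex=3
Op 9: F1 acks idx 1 -> match: F0=1 F1=3; commitIndex=3
Op 10: F0 acks idx 1 -> match: F0=1 F1=3; commitIndex=3
Op 11: F1 acks idx 2 -> match: F0=1 F1=3; commitIndex=3
Op 12: append 1 -> log_len=4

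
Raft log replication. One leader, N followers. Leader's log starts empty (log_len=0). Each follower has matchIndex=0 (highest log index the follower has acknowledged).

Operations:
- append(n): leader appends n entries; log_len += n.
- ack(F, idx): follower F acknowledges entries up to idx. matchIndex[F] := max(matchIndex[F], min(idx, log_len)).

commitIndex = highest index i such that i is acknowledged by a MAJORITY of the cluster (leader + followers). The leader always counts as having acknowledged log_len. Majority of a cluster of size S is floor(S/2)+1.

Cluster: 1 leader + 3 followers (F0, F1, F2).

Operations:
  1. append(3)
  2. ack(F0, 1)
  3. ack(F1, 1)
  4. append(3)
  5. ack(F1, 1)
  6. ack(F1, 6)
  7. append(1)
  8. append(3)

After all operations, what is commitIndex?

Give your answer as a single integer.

Op 1: append 3 -> log_len=3
Op 2: F0 acks idx 1 -> match: F0=1 F1=0 F2=0; commitIndex=0
Op 3: F1 acks idx 1 -> match: F0=1 F1=1 F2=0; commitIndex=1
Op 4: append 3 -> log_len=6
Op 5: F1 acks idx 1 -> match: F0=1 F1=1 F2=0; commitIndex=1
Op 6: F1 acks idx 6 -> match: F0=1 F1=6 F2=0; commitIndex=1
Op 7: append 1 -> log_len=7
Op 8: append 3 -> log_len=10

Answer: 1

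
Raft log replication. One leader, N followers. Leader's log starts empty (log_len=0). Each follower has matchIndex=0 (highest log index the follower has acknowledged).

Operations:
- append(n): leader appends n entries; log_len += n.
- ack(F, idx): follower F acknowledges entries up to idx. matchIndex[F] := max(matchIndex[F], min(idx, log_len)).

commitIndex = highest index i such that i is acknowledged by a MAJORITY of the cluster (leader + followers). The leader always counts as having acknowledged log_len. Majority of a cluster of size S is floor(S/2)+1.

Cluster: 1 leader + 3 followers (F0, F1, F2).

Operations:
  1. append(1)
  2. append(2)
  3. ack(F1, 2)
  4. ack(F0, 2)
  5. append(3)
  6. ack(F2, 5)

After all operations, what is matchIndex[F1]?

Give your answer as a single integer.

Answer: 2

Derivation:
Op 1: append 1 -> log_len=1
Op 2: append 2 -> log_len=3
Op 3: F1 acks idx 2 -> match: F0=0 F1=2 F2=0; commitIndex=0
Op 4: F0 acks idx 2 -> match: F0=2 F1=2 F2=0; commitIndex=2
Op 5: append 3 -> log_len=6
Op 6: F2 acks idx 5 -> match: F0=2 F1=2 F2=5; commitIndex=2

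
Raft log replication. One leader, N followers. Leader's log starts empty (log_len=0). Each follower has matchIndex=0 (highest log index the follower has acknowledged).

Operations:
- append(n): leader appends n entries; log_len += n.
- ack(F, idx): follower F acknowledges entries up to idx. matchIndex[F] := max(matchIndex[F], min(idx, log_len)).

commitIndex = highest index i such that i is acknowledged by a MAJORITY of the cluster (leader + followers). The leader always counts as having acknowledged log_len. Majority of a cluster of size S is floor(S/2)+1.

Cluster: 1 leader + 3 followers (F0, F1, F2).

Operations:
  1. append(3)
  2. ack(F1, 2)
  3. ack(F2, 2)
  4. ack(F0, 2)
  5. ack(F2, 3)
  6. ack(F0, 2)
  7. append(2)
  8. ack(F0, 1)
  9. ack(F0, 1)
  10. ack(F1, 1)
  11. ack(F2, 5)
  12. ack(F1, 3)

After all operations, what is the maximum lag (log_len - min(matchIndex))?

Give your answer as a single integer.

Op 1: append 3 -> log_len=3
Op 2: F1 acks idx 2 -> match: F0=0 F1=2 F2=0; commitIndex=0
Op 3: F2 acks idx 2 -> match: F0=0 F1=2 F2=2; commitIndex=2
Op 4: F0 acks idx 2 -> match: F0=2 F1=2 F2=2; commitIndex=2
Op 5: F2 acks idx 3 -> match: F0=2 F1=2 F2=3; commitIndex=2
Op 6: F0 acks idx 2 -> match: F0=2 F1=2 F2=3; commitIndex=2
Op 7: append 2 -> log_len=5
Op 8: F0 acks idx 1 -> match: F0=2 F1=2 F2=3; commitIndex=2
Op 9: F0 acks idx 1 -> match: F0=2 F1=2 F2=3; commitIndex=2
Op 10: F1 acks idx 1 -> match: F0=2 F1=2 F2=3; commitIndex=2
Op 11: F2 acks idx 5 -> match: F0=2 F1=2 F2=5; commitIndex=2
Op 12: F1 acks idx 3 -> match: F0=2 F1=3 F2=5; commitIndex=3

Answer: 3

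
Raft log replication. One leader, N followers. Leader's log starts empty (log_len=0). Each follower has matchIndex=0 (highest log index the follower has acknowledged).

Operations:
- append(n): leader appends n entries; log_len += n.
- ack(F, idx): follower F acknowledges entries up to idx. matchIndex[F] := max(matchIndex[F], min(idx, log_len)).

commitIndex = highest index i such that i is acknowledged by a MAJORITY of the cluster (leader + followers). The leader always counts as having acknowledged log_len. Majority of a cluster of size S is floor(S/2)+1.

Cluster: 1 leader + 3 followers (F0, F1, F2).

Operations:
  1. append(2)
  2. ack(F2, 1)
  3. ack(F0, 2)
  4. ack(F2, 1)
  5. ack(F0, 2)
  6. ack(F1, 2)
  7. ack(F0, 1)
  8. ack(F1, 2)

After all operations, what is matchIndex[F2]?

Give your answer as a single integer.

Op 1: append 2 -> log_len=2
Op 2: F2 acks idx 1 -> match: F0=0 F1=0 F2=1; commitIndex=0
Op 3: F0 acks idx 2 -> match: F0=2 F1=0 F2=1; commitIndex=1
Op 4: F2 acks idx 1 -> match: F0=2 F1=0 F2=1; commitIndex=1
Op 5: F0 acks idx 2 -> match: F0=2 F1=0 F2=1; commitIndex=1
Op 6: F1 acks idx 2 -> match: F0=2 F1=2 F2=1; commitIndex=2
Op 7: F0 acks idx 1 -> match: F0=2 F1=2 F2=1; commitIndex=2
Op 8: F1 acks idx 2 -> match: F0=2 F1=2 F2=1; commitIndex=2

Answer: 1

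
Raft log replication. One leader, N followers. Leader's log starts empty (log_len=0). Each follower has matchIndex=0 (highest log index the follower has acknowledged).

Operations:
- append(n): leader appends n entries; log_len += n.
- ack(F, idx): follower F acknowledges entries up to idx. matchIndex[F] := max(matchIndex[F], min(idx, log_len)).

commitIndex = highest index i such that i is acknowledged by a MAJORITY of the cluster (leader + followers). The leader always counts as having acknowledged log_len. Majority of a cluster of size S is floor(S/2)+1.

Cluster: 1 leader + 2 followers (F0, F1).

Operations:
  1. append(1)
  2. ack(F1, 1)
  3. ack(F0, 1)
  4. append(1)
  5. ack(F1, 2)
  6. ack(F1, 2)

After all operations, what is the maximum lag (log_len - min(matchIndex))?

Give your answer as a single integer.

Op 1: append 1 -> log_len=1
Op 2: F1 acks idx 1 -> match: F0=0 F1=1; commitIndex=1
Op 3: F0 acks idx 1 -> match: F0=1 F1=1; commitIndex=1
Op 4: append 1 -> log_len=2
Op 5: F1 acks idx 2 -> match: F0=1 F1=2; commitIndex=2
Op 6: F1 acks idx 2 -> match: F0=1 F1=2; commitIndex=2

Answer: 1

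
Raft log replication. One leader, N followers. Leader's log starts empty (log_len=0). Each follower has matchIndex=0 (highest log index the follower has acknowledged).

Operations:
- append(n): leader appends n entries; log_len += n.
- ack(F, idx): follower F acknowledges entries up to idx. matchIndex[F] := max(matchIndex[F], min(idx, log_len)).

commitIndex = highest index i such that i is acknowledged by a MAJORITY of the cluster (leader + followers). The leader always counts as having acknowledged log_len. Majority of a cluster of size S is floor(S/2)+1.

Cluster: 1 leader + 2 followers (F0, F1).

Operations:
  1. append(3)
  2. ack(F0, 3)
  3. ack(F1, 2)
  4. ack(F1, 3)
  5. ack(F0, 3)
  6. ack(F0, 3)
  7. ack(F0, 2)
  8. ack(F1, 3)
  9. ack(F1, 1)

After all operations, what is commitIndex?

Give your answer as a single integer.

Answer: 3

Derivation:
Op 1: append 3 -> log_len=3
Op 2: F0 acks idx 3 -> match: F0=3 F1=0; commitIndex=3
Op 3: F1 acks idx 2 -> match: F0=3 F1=2; commitIndex=3
Op 4: F1 acks idx 3 -> match: F0=3 F1=3; commitIndex=3
Op 5: F0 acks idx 3 -> match: F0=3 F1=3; commitIndex=3
Op 6: F0 acks idx 3 -> match: F0=3 F1=3; commitIndex=3
Op 7: F0 acks idx 2 -> match: F0=3 F1=3; commitIndex=3
Op 8: F1 acks idx 3 -> match: F0=3 F1=3; commitIndex=3
Op 9: F1 acks idx 1 -> match: F0=3 F1=3; commitIndex=3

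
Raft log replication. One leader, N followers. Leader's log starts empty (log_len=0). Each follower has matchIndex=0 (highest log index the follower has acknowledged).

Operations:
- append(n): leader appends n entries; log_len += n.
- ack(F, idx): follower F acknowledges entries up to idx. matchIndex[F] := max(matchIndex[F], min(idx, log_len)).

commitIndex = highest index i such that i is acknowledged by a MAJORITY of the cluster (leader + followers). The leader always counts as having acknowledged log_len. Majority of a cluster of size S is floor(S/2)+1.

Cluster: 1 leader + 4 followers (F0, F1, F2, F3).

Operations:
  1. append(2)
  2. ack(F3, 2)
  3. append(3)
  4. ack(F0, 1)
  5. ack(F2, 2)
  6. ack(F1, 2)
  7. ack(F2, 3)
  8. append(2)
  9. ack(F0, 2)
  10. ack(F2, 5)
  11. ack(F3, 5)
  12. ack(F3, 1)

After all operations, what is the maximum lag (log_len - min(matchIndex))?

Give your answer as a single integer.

Answer: 5

Derivation:
Op 1: append 2 -> log_len=2
Op 2: F3 acks idx 2 -> match: F0=0 F1=0 F2=0 F3=2; commitIndex=0
Op 3: append 3 -> log_len=5
Op 4: F0 acks idx 1 -> match: F0=1 F1=0 F2=0 F3=2; commitIndex=1
Op 5: F2 acks idx 2 -> match: F0=1 F1=0 F2=2 F3=2; commitIndex=2
Op 6: F1 acks idx 2 -> match: F0=1 F1=2 F2=2 F3=2; commitIndex=2
Op 7: F2 acks idx 3 -> match: F0=1 F1=2 F2=3 F3=2; commitIndex=2
Op 8: append 2 -> log_len=7
Op 9: F0 acks idx 2 -> match: F0=2 F1=2 F2=3 F3=2; commitIndex=2
Op 10: F2 acks idx 5 -> match: F0=2 F1=2 F2=5 F3=2; commitIndex=2
Op 11: F3 acks idx 5 -> match: F0=2 F1=2 F2=5 F3=5; commitIndex=5
Op 12: F3 acks idx 1 -> match: F0=2 F1=2 F2=5 F3=5; commitIndex=5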